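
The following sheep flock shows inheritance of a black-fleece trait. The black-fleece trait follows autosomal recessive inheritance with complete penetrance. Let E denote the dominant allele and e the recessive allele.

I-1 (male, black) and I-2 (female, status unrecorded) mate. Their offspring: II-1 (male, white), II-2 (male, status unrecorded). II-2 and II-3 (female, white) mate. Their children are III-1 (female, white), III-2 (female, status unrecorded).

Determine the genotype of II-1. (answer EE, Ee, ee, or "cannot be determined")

Ee

From phenotype alone, II-1 is EE or Ee.
II-1 is white so carries E and received e from I-1 (ee), so II-1 is Ee.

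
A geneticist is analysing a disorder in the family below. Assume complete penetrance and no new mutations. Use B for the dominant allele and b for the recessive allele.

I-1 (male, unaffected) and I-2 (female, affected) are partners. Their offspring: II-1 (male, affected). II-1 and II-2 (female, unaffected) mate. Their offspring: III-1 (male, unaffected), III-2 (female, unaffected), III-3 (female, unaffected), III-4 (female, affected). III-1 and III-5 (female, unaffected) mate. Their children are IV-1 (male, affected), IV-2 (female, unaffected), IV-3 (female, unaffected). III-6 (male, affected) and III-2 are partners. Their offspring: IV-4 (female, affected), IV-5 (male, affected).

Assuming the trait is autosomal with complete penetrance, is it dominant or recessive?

III-1 and III-5 are both unaffected yet have an affected child IV-1. Under dominance, an affected child requires at least one affected parent, so the trait cannot be dominant.

recessive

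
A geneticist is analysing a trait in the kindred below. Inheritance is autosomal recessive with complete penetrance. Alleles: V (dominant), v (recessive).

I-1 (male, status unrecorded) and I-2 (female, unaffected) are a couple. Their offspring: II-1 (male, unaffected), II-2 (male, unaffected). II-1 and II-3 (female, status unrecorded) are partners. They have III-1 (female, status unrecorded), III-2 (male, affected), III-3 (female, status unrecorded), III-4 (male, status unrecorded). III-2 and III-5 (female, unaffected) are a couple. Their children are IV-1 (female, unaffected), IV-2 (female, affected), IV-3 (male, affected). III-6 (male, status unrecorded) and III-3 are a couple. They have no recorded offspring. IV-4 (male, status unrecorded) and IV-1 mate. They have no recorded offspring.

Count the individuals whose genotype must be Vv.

3

Obligate heterozygotes: II-1 is unaffected so carries V and passed v to III-2 (vv), so II-1 is Vv; III-5 is unaffected so carries V and passed v to IV-2 (vv), so III-5 is Vv; IV-1 is unaffected so carries V and received v from III-2 (vv), so IV-1 is Vv.
Every other individual is either homozygous by phenotype or has at least one consistent homozygous assignment, so the count is 3.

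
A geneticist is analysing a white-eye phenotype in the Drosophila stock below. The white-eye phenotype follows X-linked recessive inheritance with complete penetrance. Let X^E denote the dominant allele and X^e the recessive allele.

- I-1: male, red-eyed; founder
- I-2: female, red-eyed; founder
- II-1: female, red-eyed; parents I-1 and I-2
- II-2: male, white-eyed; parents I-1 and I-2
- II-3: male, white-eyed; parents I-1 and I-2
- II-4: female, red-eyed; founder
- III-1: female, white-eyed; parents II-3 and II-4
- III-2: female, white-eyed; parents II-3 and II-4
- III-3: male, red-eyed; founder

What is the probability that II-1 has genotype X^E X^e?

1/2

I-1 is red-eyed, so I-1 is X^E Y.
I-2 is red-eyed so carries E and passed e to II-2 (X^e Y), so I-2 is X^E X^e.
Their cross gives offspring ratios 1/2 X^E X^E : 1/2 X^E X^e. Conditioning on II-1 being red-eyed, P(X^E X^e) = 1/2 / 1 = 1/2.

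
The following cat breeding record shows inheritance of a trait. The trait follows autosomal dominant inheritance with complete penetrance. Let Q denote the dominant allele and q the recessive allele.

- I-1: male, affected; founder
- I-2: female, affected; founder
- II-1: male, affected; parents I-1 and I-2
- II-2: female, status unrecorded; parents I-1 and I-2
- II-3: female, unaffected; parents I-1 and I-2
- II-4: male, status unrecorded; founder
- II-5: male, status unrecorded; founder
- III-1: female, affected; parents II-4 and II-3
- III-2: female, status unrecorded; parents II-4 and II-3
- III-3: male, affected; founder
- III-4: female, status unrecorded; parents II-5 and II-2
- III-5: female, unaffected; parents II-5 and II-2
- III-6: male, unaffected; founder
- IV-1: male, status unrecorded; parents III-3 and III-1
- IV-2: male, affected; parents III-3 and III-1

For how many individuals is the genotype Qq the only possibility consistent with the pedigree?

Obligate heterozygotes: I-1 is affected so carries Q and passed q to II-3 (qq), so I-1 is Qq; I-2 is affected so carries Q and passed q to II-3 (qq), so I-2 is Qq; III-1 is affected so carries Q and received q from II-3 (qq), so III-1 is Qq.
Every other individual is either homozygous by phenotype or has at least one consistent homozygous assignment, so the count is 3.

3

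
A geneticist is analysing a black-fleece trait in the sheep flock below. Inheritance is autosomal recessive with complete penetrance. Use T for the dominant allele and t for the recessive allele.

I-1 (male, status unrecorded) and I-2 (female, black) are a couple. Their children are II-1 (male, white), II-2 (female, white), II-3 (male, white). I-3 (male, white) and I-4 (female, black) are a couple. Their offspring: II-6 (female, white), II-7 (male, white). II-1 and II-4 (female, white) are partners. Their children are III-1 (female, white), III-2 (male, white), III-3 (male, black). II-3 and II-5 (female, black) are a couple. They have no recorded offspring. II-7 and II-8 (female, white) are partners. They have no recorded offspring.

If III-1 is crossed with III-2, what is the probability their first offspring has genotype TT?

II-1 is white so carries T and received t from I-2 (tt), so II-1 is Tt.
II-4 is white so carries T and passed t to III-3 (tt), so II-4 is Tt.
III-1 is a white offspring of II-1 (Tt) × II-4 (Tt), whose cross gives 1/4 TT : 1/2 Tt : 1/4 tt; conditioning on being white, III-1 is TT with probability 1/3, Tt with probability 2/3.
III-2 is a white offspring of II-1 (Tt) × II-4 (Tt), whose cross gives 1/4 TT : 1/2 Tt : 1/4 tt; conditioning on being white, III-2 is TT with probability 1/3, Tt with probability 2/3.
Summing over parental genotype combinations, P(offspring has genotype TT) = 1/9·1 + 2/9·1/2 + 2/9·1/2 + 4/9·1/4 = 4/9.

4/9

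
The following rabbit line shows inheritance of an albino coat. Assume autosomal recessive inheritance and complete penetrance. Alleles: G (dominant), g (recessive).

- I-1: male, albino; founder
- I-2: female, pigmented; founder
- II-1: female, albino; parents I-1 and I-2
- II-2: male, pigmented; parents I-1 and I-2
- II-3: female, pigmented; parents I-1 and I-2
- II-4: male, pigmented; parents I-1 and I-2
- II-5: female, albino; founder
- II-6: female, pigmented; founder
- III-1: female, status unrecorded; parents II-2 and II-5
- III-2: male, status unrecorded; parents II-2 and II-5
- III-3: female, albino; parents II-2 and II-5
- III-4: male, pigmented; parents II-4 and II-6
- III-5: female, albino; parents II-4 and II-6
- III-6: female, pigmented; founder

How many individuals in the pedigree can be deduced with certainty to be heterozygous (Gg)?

5

Obligate heterozygotes: I-2 is pigmented so carries G and passed g to II-1 (gg), so I-2 is Gg; II-2 is pigmented so carries G and received g from I-1 (gg), so II-2 is Gg; II-3 is pigmented so carries G and received g from I-1 (gg), so II-3 is Gg; II-4 is pigmented so carries G and received g from I-1 (gg), so II-4 is Gg; II-6 is pigmented so carries G and passed g to III-5 (gg), so II-6 is Gg.
Every other individual is either homozygous by phenotype or has at least one consistent homozygous assignment, so the count is 5.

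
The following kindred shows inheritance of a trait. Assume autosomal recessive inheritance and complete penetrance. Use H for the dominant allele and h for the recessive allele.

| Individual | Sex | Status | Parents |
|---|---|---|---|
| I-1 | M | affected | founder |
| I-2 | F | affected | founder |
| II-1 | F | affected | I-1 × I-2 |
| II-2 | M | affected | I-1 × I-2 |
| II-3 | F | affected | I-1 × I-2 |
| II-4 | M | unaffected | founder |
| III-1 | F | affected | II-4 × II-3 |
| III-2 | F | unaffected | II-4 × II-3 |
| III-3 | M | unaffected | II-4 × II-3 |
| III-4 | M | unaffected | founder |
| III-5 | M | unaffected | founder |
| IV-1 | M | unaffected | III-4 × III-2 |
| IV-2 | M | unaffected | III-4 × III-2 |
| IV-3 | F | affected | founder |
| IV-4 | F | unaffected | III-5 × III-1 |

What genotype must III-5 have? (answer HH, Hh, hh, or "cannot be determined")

III-5's phenotype allows HH or Hh, and no parent or child forces a single allele at both positions; consistent genotype assignments exist with III-5 as HH or Hh.

cannot be determined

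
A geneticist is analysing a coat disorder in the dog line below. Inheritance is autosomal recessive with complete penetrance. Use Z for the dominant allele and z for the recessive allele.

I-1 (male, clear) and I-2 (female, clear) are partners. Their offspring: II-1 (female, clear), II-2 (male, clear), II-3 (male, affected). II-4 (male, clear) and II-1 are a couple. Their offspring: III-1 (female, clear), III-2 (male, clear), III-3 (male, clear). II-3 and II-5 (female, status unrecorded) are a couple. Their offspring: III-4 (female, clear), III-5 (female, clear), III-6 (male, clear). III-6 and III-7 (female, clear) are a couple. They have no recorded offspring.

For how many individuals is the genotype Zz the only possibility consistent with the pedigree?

Obligate heterozygotes: I-1 is clear so carries Z and passed z to II-3 (zz), so I-1 is Zz; I-2 is clear so carries Z and passed z to II-3 (zz), so I-2 is Zz; III-4 is clear so carries Z and received z from II-3 (zz), so III-4 is Zz; III-5 is clear so carries Z and received z from II-3 (zz), so III-5 is Zz; III-6 is clear so carries Z and received z from II-3 (zz), so III-6 is Zz.
Every other individual is either homozygous by phenotype or has at least one consistent homozygous assignment, so the count is 5.

5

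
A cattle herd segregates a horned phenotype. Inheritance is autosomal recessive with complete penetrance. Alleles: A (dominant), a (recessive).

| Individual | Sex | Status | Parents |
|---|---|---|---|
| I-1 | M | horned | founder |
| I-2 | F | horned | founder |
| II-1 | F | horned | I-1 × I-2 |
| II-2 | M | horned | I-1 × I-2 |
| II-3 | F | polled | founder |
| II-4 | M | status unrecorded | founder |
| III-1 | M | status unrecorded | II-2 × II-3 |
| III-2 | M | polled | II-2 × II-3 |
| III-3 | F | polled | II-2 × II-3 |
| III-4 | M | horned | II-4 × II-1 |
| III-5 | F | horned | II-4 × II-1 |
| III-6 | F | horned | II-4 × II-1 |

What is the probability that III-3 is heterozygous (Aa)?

III-3 is polled so carries A and received a from II-2 (aa), so III-3 is Aa, giving P(Aa) = 1.

1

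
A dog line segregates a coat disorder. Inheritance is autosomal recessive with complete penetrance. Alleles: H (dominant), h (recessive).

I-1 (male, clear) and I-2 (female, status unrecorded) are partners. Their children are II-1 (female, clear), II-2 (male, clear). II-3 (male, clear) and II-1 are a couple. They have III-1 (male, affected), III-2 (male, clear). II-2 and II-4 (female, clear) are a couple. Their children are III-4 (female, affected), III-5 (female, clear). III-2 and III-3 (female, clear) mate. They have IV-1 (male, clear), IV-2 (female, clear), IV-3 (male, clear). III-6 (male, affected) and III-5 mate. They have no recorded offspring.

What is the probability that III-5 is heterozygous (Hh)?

2/3

II-2 is clear so carries H and passed h to III-4 (hh), so II-2 is Hh.
II-4 is clear so carries H and passed h to III-4 (hh), so II-4 is Hh.
Their cross gives offspring ratios 1/4 HH : 1/2 Hh : 1/4 hh. Conditioning on III-5 being clear, P(Hh) = 1/2 / 3/4 = 2/3.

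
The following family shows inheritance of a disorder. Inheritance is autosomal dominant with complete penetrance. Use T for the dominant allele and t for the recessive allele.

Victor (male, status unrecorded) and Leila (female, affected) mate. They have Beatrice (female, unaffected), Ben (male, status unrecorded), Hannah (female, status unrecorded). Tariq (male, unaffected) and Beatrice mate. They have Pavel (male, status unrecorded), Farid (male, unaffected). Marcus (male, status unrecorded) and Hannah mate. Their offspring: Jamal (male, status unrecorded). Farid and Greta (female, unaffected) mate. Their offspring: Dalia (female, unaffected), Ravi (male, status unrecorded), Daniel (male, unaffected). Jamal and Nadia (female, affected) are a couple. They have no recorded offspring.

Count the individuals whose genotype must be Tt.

Obligate heterozygotes: Leila is affected so carries T and passed t to Beatrice (tt), so Leila is Tt.
Every other individual is either homozygous by phenotype or has at least one consistent homozygous assignment, so the count is 1.

1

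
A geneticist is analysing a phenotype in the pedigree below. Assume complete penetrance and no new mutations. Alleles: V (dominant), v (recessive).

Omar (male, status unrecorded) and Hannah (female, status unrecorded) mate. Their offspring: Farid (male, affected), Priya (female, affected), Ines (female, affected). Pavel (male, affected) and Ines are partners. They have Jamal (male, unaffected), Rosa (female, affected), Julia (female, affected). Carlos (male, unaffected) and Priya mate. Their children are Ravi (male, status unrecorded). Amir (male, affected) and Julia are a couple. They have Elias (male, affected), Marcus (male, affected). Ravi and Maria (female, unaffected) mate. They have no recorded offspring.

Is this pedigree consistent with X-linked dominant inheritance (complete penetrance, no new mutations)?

Yes

A consistent assignment under X-linked dominant exists: Omar X^V Y, Hannah X^V X^v, Farid X^V Y, Priya X^V X^V, Ines X^V X^v, Pavel X^V Y, Carlos X^v Y, Jamal X^v Y, Rosa X^V X^V, Julia X^V X^V, Amir X^V Y, Ravi X^V Y, Maria X^v X^v, Elias X^V Y, Marcus X^V Y.
In this assignment every recorded phenotype matches its genotype and every non-founder's genotype is obtainable from its parents' genotypes, so the pedigree is consistent.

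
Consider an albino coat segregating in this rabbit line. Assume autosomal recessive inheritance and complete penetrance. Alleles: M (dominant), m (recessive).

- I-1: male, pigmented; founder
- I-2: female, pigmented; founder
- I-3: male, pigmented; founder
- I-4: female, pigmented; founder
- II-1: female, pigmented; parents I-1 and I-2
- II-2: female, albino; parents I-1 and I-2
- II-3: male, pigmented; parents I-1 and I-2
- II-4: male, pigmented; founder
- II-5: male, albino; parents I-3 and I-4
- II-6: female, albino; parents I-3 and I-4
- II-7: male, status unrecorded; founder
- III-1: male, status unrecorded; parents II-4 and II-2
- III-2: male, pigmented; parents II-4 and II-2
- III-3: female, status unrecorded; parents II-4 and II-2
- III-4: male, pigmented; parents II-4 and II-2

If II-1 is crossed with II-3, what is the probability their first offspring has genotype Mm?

4/9

I-1 is pigmented so carries M and passed m to II-2 (mm), so I-1 is Mm.
I-2 is pigmented so carries M and passed m to II-2 (mm), so I-2 is Mm.
II-1 is a pigmented offspring of I-1 (Mm) × I-2 (Mm), whose cross gives 1/4 MM : 1/2 Mm : 1/4 mm; conditioning on being pigmented, II-1 is MM with probability 1/3, Mm with probability 2/3.
II-3 is a pigmented offspring of I-1 (Mm) × I-2 (Mm), whose cross gives 1/4 MM : 1/2 Mm : 1/4 mm; conditioning on being pigmented, II-3 is MM with probability 1/3, Mm with probability 2/3.
Summing over parental genotype combinations, P(offspring has genotype Mm) = 2/9·1/2 + 2/9·1/2 + 4/9·1/2 = 4/9.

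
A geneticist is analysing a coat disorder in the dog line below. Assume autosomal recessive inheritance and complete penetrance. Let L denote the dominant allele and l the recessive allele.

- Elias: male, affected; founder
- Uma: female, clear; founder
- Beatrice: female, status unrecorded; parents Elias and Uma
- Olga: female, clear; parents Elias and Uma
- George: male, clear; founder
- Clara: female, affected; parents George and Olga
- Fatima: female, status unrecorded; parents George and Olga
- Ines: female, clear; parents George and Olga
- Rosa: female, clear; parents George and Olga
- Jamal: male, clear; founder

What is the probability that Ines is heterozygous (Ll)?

George is clear so carries L and passed l to Clara (ll), so George is Ll.
Olga is clear so carries L and received l from Elias (ll), so Olga is Ll.
Their cross gives offspring ratios 1/4 LL : 1/2 Ll : 1/4 ll. Conditioning on Ines being clear, P(Ll) = 1/2 / 3/4 = 2/3.

2/3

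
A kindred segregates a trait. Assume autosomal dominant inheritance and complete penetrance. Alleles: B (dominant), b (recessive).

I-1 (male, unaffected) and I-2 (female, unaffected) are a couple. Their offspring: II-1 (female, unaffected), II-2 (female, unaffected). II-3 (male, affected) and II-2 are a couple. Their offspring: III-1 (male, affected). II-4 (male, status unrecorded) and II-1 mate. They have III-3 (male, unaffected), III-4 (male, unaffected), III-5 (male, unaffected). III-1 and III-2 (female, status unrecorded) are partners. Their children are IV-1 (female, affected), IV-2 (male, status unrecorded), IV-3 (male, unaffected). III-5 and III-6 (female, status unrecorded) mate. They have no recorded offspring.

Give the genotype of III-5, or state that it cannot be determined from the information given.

III-5 is unaffected, so III-5 is bb.

bb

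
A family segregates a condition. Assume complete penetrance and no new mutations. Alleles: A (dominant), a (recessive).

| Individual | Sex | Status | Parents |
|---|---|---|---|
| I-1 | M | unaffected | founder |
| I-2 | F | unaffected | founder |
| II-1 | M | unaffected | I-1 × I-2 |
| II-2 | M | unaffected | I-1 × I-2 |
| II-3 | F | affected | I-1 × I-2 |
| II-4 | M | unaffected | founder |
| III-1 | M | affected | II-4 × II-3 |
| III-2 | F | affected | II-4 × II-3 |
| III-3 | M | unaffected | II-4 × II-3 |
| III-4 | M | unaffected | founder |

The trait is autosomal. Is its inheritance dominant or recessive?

I-1 and I-2 are both unaffected yet have an affected child II-3. Under dominance, an affected child requires at least one affected parent, so the trait cannot be dominant.

recessive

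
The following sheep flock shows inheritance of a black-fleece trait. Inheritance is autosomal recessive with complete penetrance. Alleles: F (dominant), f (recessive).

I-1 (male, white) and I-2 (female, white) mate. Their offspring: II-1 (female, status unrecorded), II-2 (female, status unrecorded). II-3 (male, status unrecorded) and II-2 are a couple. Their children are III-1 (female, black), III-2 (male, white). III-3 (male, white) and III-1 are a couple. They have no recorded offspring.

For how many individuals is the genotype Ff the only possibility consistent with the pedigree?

0

No individual's genotype is forced to Ff by the pedigree, so the count is 0.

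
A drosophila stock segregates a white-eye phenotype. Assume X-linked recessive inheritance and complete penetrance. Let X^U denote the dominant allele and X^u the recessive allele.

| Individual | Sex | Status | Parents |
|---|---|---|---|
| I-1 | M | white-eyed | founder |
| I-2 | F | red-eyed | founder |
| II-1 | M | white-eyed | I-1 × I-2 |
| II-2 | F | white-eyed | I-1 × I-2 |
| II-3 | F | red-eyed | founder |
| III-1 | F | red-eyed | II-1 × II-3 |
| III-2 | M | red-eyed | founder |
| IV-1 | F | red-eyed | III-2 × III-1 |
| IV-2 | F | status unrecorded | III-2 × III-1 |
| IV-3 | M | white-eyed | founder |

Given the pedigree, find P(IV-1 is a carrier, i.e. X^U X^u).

III-2 is red-eyed, so III-2 is X^U Y.
III-1 is red-eyed so carries U and received u from II-1 (X^u Y), so III-1 is X^U X^u.
Their cross gives offspring ratios 1/2 X^U X^U : 1/2 X^U X^u. Conditioning on IV-1 being red-eyed, P(X^U X^u) = 1/2 / 1 = 1/2.

1/2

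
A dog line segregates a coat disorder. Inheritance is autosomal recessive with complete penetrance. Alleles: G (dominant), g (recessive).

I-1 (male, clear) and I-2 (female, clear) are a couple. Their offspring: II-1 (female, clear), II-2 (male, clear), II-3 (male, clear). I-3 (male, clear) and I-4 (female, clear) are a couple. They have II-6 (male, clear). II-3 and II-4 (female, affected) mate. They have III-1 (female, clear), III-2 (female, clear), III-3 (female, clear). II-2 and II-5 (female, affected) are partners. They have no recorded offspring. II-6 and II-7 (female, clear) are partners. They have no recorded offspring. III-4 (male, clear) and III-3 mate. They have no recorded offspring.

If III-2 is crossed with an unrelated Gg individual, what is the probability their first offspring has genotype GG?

III-2 is clear so carries G and received g from II-4 (gg), so III-2 is Gg.
The cross gives 1/4 GG : 1/2 Gg : 1/4 gg, so P(offspring has genotype GG) = 1/4.

1/4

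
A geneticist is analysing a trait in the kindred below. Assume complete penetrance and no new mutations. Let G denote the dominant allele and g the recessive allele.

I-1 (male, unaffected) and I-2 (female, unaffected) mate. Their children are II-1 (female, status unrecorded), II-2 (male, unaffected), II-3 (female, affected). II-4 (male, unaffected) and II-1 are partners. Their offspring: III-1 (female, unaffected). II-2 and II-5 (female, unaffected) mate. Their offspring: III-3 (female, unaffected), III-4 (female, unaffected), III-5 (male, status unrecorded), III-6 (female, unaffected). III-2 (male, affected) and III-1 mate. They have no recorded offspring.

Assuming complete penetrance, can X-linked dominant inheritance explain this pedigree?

No

Under X-linked dominant, II-3 (affected, female) cannot arise from I-1 (unaffected) × I-2 (unaffected).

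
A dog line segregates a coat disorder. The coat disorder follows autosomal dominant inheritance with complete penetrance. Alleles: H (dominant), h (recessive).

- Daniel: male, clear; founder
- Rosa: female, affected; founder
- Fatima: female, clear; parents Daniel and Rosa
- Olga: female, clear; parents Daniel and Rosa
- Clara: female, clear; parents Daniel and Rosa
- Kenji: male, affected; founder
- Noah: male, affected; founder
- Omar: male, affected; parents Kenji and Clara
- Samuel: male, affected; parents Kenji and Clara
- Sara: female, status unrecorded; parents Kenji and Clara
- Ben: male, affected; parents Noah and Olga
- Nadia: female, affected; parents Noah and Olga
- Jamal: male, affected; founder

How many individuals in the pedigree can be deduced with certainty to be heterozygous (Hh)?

5

Obligate heterozygotes: Rosa is affected so carries H and passed h to Fatima (hh), so Rosa is Hh; Omar is affected so carries H and received h from Clara (hh), so Omar is Hh; Samuel is affected so carries H and received h from Clara (hh), so Samuel is Hh; Ben is affected so carries H and received h from Olga (hh), so Ben is Hh; Nadia is affected so carries H and received h from Olga (hh), so Nadia is Hh.
Every other individual is either homozygous by phenotype or has at least one consistent homozygous assignment, so the count is 5.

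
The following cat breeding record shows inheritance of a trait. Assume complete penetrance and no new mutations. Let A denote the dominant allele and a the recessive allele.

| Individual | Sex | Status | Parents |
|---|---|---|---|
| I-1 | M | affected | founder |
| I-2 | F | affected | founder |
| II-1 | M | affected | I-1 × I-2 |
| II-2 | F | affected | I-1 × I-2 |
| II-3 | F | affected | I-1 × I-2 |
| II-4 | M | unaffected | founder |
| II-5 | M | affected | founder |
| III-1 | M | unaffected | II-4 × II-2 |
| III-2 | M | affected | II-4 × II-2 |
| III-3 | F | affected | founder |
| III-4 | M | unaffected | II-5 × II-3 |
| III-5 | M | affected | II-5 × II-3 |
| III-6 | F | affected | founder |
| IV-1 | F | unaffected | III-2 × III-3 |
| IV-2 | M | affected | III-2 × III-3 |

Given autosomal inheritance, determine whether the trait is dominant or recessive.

dominant

II-5 and II-3 are both affected yet have an unaffected child III-4. Under a recessive model two affected parents are homozygous and every child would be affected, so the trait cannot be recessive.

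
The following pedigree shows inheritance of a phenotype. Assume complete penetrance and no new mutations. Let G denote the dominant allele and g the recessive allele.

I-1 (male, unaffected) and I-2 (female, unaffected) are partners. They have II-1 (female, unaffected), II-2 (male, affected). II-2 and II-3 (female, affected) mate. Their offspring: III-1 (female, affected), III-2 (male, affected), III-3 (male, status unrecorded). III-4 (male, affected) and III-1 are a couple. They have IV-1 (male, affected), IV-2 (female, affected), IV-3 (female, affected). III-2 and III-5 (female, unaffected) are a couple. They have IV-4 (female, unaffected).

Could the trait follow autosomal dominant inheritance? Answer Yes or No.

No

Under autosomal dominant, II-2 (affected, male) cannot arise from I-1 (unaffected) × I-2 (unaffected).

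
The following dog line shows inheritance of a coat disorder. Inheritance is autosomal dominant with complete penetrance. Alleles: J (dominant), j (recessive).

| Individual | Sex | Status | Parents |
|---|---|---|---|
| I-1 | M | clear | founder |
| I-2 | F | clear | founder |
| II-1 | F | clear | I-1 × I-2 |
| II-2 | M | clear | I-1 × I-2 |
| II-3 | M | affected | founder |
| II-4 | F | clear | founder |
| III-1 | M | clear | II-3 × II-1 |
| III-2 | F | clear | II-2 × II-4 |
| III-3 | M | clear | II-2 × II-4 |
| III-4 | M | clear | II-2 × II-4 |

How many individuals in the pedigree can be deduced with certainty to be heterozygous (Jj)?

1

Obligate heterozygotes: II-3 is affected so carries J and passed j to III-1 (jj), so II-3 is Jj.
Every other individual is either homozygous by phenotype or has at least one consistent homozygous assignment, so the count is 1.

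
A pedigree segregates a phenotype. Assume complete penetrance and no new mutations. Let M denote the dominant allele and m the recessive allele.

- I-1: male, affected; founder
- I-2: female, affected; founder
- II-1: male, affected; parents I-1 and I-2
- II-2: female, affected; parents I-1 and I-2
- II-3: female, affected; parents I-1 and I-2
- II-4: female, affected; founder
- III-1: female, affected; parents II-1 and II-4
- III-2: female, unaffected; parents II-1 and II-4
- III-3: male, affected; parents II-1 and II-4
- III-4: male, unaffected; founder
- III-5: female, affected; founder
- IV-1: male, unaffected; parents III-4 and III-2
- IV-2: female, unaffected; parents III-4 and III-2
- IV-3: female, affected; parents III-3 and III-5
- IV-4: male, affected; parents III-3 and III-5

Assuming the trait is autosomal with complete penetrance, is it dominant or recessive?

dominant

II-1 and II-4 are both affected yet have an unaffected child III-2. Under a recessive model two affected parents are homozygous and every child would be affected, so the trait cannot be recessive.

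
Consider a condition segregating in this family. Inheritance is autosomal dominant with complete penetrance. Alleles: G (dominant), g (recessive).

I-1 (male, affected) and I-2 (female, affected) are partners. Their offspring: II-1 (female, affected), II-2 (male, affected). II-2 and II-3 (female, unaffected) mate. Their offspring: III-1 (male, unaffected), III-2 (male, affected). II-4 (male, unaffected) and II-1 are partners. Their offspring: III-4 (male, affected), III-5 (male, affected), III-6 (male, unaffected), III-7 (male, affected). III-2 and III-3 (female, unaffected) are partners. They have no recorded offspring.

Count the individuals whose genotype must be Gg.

Obligate heterozygotes: II-1 is affected so carries G and passed g to III-6 (gg), so II-1 is Gg; II-2 is affected so carries G and passed g to III-1 (gg), so II-2 is Gg; III-2 is affected so carries G and received g from II-3 (gg), so III-2 is Gg; III-4 is affected so carries G and received g from II-4 (gg), so III-4 is Gg; III-5 is affected so carries G and received g from II-4 (gg), so III-5 is Gg; III-7 is affected so carries G and received g from II-4 (gg), so III-7 is Gg.
Every other individual is either homozygous by phenotype or has at least one consistent homozygous assignment, so the count is 6.

6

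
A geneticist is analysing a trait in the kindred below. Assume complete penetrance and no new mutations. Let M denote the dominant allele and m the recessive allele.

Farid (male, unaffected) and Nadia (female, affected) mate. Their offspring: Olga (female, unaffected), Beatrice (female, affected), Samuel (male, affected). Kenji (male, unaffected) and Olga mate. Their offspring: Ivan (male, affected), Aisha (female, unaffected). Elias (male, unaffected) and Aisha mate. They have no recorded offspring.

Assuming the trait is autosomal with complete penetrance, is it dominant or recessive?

recessive

Kenji and Olga are both unaffected yet have an affected child Ivan. Under dominance, an affected child requires at least one affected parent, so the trait cannot be dominant.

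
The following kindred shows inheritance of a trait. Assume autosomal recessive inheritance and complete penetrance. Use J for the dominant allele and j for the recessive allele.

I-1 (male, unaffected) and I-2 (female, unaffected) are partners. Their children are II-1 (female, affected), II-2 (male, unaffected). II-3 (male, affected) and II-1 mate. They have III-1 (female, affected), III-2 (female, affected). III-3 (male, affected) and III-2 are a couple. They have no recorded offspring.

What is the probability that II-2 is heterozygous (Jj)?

2/3

I-1 is unaffected so carries J and passed j to II-1 (jj), so I-1 is Jj.
I-2 is unaffected so carries J and passed j to II-1 (jj), so I-2 is Jj.
Their cross gives offspring ratios 1/4 JJ : 1/2 Jj : 1/4 jj. Conditioning on II-2 being unaffected, P(Jj) = 1/2 / 3/4 = 2/3.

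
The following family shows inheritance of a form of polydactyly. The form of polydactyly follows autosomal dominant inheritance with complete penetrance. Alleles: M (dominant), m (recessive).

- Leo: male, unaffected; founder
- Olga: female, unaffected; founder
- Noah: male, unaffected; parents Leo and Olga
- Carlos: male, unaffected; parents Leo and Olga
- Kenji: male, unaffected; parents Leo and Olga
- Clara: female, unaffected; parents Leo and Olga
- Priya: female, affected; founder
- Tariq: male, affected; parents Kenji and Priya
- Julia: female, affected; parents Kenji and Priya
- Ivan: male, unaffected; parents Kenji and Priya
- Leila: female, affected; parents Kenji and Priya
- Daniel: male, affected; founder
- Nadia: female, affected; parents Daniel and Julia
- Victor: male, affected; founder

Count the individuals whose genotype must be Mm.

Obligate heterozygotes: Priya is affected so carries M and passed m to Ivan (mm), so Priya is Mm; Tariq is affected so carries M and received m from Kenji (mm), so Tariq is Mm; Julia is affected so carries M and received m from Kenji (mm), so Julia is Mm; Leila is affected so carries M and received m from Kenji (mm), so Leila is Mm.
Every other individual is either homozygous by phenotype or has at least one consistent homozygous assignment, so the count is 4.

4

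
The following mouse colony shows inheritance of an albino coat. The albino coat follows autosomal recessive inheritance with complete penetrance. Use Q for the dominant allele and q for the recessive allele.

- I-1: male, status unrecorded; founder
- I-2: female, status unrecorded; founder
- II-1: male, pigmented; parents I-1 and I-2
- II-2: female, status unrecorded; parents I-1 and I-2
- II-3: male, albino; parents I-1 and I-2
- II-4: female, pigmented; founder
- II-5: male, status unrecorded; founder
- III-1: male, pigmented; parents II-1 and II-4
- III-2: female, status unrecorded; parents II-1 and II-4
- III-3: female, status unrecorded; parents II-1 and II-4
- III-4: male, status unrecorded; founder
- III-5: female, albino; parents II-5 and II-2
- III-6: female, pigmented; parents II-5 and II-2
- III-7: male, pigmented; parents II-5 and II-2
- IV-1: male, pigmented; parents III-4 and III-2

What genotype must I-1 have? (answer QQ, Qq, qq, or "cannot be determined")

cannot be determined

I-1's phenotype is unrecorded, and no parent or child forces a single allele at both positions; consistent genotype assignments exist with I-1 as Qq or qq.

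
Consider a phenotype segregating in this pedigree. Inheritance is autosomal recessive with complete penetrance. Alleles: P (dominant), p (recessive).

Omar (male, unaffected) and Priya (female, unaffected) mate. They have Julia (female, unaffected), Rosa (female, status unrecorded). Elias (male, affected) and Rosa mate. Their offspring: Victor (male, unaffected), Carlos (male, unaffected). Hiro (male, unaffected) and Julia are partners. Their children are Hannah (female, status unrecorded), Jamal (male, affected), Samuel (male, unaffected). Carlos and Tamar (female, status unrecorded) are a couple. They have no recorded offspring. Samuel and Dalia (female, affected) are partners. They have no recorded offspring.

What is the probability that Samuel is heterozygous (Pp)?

Hiro is unaffected so carries P and passed p to Jamal (pp), so Hiro is Pp.
Julia is unaffected so carries P and passed p to Jamal (pp), so Julia is Pp.
Their cross gives offspring ratios 1/4 PP : 1/2 Pp : 1/4 pp. Conditioning on Samuel being unaffected, P(Pp) = 1/2 / 3/4 = 2/3.

2/3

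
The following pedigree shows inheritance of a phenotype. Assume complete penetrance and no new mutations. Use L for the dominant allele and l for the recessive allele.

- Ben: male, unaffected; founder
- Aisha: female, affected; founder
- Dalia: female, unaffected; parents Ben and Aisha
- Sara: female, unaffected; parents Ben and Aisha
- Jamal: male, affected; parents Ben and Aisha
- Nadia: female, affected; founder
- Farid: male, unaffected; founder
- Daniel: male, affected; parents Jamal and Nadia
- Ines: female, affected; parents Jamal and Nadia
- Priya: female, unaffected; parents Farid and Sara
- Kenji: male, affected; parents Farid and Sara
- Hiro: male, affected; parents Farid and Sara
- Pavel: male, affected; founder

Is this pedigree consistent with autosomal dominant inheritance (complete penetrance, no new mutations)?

No

Under autosomal dominant, Kenji (affected, male) cannot arise from Farid (unaffected) × Sara (unaffected).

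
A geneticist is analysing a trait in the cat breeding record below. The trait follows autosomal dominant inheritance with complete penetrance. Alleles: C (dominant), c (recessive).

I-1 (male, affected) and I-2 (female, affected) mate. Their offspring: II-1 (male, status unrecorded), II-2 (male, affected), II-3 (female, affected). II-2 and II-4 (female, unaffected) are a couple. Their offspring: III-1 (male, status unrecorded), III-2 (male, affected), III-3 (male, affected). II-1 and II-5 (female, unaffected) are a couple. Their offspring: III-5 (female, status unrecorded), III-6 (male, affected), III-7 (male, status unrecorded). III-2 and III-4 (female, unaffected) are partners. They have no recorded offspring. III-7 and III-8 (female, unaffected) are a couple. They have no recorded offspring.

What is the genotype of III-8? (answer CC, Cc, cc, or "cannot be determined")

cc

III-8 is unaffected, so III-8 is cc.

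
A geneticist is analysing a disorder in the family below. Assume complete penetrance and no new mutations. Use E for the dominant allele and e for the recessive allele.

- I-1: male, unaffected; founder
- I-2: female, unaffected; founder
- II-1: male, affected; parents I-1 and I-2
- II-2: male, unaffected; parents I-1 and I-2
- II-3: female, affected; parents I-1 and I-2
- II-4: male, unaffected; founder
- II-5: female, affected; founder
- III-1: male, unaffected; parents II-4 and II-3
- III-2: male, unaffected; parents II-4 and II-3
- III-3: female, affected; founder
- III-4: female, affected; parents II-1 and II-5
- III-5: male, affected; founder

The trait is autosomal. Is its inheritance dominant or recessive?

I-1 and I-2 are both unaffected yet have an affected child II-1. Under dominance, an affected child requires at least one affected parent, so the trait cannot be dominant.

recessive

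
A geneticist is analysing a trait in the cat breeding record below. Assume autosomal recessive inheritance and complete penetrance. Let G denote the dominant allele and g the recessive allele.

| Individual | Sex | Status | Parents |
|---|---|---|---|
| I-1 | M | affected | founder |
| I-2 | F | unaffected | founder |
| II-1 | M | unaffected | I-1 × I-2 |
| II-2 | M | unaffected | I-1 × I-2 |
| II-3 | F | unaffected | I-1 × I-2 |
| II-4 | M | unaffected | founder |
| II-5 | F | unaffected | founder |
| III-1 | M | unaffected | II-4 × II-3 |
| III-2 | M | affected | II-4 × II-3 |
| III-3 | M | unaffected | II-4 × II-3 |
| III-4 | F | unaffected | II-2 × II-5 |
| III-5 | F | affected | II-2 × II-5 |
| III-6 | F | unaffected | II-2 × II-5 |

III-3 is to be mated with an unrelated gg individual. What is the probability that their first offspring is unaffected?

2/3

II-4 is unaffected so carries G and passed g to III-2 (gg), so II-4 is Gg.
II-3 is unaffected so carries G and received g from I-1 (gg), so II-3 is Gg.
III-3 is an unaffected offspring of II-4 (Gg) × II-3 (Gg), whose cross gives 1/4 GG : 1/2 Gg : 1/4 gg; conditioning on being unaffected, III-3 is GG with probability 1/3, Gg with probability 2/3.
Summing over parental genotype combinations, P(offspring is unaffected) = 1/3·1 + 2/3·1/2 = 2/3.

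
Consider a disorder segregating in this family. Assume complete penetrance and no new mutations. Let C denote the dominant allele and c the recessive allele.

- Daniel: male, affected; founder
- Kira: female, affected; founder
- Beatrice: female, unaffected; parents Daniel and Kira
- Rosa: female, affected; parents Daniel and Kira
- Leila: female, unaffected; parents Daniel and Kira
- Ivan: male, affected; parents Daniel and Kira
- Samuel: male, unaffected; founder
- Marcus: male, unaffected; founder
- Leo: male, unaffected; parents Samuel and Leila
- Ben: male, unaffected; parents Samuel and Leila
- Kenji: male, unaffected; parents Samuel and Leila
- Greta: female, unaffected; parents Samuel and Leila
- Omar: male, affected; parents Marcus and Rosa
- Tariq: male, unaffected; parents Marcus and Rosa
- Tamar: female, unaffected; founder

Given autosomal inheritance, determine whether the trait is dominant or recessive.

dominant

Daniel and Kira are both affected yet have an unaffected child Beatrice. Under a recessive model two affected parents are homozygous and every child would be affected, so the trait cannot be recessive.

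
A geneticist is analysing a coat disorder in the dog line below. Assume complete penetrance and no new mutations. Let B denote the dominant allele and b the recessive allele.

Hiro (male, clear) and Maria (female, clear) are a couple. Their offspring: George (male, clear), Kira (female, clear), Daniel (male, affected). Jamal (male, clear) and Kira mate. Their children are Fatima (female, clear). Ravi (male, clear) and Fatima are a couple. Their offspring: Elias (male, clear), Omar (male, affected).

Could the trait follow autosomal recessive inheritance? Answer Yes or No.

A consistent assignment under autosomal recessive exists: Hiro Bb, Maria Bb, George BB, Kira BB, Daniel bb, Jamal Bb, Fatima Bb, Ravi Bb, Elias BB, Omar bb.
In this assignment every recorded phenotype matches its genotype and every non-founder's genotype is obtainable from its parents' genotypes, so the pedigree is consistent.

Yes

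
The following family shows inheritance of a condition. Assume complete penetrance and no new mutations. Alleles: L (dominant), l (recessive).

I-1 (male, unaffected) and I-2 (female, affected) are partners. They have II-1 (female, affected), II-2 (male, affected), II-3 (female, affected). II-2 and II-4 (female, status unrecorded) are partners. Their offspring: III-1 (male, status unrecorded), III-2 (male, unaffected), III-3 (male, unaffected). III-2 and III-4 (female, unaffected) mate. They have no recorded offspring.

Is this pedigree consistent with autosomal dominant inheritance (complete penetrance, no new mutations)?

A consistent assignment under autosomal dominant exists: I-1 ll, I-2 LL, II-1 Ll, II-2 Ll, II-3 Ll, II-4 Ll, III-1 LL, III-2 ll, III-3 ll, III-4 ll.
In this assignment every recorded phenotype matches its genotype and every non-founder's genotype is obtainable from its parents' genotypes, so the pedigree is consistent.

Yes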